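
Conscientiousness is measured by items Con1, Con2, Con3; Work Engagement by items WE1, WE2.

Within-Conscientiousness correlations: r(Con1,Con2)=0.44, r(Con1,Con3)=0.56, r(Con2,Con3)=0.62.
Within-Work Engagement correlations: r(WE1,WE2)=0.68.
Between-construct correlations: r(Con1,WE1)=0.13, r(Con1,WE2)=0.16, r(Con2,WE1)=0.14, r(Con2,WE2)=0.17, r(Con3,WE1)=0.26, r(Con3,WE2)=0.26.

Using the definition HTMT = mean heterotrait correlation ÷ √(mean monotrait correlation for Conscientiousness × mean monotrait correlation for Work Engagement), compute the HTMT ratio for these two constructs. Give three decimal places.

0.308

Mean heterotrait r = 1.12/6 = 0.1867.
Mean within-Con = 1.62/3 = 0.5400; mean within-WE = 0.68/1 = 0.6800.
Geometric mean = √(0.5400 × 0.6800) = 0.6060.
HTMT = 0.1867 / 0.6060 = 0.308.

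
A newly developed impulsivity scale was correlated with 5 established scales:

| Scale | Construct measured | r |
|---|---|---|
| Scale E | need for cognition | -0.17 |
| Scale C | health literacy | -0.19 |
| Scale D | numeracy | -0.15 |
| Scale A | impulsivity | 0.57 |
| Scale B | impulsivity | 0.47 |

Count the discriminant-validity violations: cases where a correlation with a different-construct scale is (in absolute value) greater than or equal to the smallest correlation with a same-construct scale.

0

Convergent (same construct = impulsivity): Scale A, Scale B.
Smallest convergent = 0.47. Discriminant |r|: 0.17, 0.19, 0.15; count ≥ 0.47 → 0.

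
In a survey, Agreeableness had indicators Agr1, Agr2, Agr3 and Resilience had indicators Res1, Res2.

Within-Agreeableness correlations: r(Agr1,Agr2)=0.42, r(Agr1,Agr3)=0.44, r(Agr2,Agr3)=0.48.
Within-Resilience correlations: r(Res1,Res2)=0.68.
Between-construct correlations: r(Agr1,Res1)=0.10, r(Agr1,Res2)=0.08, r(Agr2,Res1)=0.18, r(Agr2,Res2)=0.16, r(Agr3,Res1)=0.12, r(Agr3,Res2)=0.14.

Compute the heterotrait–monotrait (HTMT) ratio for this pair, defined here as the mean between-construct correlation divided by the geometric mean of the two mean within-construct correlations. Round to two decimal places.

0.24

Mean heterotrait r = 0.78/6 = 0.1300.
Mean within-Agr = 1.34/3 = 0.4467; mean within-Res = 0.68/1 = 0.6800.
Geometric mean = √(0.4467 × 0.6800) = 0.5511.
HTMT = 0.1300 / 0.5511 = 0.24.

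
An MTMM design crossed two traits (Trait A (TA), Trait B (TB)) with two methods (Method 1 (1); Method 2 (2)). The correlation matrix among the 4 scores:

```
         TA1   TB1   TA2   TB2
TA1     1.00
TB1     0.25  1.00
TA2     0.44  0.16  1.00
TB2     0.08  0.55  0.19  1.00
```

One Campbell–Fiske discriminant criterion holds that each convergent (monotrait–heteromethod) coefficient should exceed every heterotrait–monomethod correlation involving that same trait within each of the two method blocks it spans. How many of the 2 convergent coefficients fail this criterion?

Convergent coefficients and their comparison sets:
TA (methods 1·2): 0.44 vs {0.25, 0.19} → pass.
TB (methods 1·2): 0.55 vs {0.25, 0.19} → pass.
0 of 2 fail.

0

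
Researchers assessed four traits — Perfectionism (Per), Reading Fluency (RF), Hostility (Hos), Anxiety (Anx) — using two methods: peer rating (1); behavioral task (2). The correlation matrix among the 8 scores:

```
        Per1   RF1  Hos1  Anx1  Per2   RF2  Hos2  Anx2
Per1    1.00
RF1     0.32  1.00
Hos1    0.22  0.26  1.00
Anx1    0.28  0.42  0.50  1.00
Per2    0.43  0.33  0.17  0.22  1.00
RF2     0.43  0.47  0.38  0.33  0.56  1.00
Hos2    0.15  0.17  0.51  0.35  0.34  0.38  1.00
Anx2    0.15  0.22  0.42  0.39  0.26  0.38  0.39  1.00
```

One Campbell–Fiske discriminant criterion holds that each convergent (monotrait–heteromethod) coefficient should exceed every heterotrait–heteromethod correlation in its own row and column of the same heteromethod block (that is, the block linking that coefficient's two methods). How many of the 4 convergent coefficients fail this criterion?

2

Checking each validity diagonal entry against its comparison values:
Per (methods 1·2): 0.43 vs {0.43, 0.33, 0.15, 0.17, 0.15, 0.22} → fail.
RF (methods 1·2): 0.47 vs {0.33, 0.43, 0.17, 0.38, 0.22, 0.33} → pass.
Hos (methods 1·2): 0.51 vs {0.17, 0.15, 0.38, 0.17, 0.42, 0.35} → pass.
Anx (methods 1·2): 0.39 vs {0.22, 0.15, 0.33, 0.22, 0.35, 0.42} → fail.
2 of 4 fail.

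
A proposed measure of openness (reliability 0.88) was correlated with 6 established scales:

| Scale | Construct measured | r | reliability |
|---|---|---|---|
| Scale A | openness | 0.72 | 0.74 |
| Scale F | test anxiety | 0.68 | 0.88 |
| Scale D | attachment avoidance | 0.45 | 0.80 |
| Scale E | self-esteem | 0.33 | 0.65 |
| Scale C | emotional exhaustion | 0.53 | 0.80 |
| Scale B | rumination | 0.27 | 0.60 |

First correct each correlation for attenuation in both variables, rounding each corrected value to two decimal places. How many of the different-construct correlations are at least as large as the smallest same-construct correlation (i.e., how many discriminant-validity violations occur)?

0

Disattenuated r (r / √(r_scale · r_new)):
  Scale A (conv): 0.72 / √(0.74·0.88) = 0.89
  Scale F (disc): 0.68 / √(0.88·0.88) = 0.77
  Scale D (disc): 0.45 / √(0.80·0.88) = 0.54
  Scale E (disc): 0.33 / √(0.65·0.88) = 0.44
  Scale C (disc): 0.53 / √(0.80·0.88) = 0.63
  Scale B (disc): 0.27 / √(0.60·0.88) = 0.37
Smallest convergent = 0.89. Discriminant values: 0.77, 0.54, 0.44, 0.63, 0.37; count ≥ 0.89 → 0.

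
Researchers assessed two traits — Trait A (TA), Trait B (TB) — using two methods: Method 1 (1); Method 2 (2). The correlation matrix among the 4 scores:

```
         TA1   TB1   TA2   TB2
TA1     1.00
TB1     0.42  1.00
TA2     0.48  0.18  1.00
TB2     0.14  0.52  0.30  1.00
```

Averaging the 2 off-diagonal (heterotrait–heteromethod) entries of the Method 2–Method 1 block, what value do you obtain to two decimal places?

0.16

HTHM values (method 2 × method 1): 0.18, 0.14; mean = 0.32/2 = 0.16.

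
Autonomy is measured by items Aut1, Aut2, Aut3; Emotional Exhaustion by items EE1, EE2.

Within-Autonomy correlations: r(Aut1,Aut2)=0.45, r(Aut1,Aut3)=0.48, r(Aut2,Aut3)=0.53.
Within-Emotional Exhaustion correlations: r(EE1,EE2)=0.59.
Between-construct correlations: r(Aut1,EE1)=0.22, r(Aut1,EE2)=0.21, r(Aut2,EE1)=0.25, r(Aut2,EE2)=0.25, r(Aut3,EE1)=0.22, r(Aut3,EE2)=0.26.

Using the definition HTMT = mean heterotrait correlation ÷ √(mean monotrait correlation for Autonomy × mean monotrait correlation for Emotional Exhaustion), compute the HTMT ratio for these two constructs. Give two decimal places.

0.44

Between-construct mean = 1.41/6 = 0.2350.
Mean within-Aut = 1.46/3 = 0.4867; mean within-EE = 0.59/1 = 0.5900.
Geometric mean = √(0.4867 × 0.5900) = 0.5359.
HTMT = 0.2350 / 0.5359 = 0.44.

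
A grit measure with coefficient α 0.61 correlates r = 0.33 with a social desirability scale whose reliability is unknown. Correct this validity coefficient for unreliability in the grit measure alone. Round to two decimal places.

0.42

Single correction: r_c = r_obs / √r_xx = 0.33 / √0.61 = 0.33 / 0.7810 ≈ 0.42.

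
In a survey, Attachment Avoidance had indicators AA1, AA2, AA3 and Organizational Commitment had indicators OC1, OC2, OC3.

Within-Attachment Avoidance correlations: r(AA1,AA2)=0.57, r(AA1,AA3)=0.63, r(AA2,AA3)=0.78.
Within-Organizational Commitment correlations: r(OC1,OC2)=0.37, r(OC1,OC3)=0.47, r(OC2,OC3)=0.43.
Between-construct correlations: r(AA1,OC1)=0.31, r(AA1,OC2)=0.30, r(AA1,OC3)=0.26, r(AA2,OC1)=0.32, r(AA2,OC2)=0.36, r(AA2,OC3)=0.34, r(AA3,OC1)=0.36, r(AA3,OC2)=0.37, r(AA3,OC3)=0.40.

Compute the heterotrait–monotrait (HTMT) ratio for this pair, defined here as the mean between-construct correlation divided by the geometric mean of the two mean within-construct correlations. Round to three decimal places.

0.635

Mean heterotrait r = 3.02/9 = 0.3356.
Mean within-AA = 1.98/3 = 0.6600; mean within-OC = 1.27/3 = 0.4233.
Geometric mean = √(0.6600 × 0.4233) = 0.5286.
HTMT = 0.3356 / 0.5286 = 0.635.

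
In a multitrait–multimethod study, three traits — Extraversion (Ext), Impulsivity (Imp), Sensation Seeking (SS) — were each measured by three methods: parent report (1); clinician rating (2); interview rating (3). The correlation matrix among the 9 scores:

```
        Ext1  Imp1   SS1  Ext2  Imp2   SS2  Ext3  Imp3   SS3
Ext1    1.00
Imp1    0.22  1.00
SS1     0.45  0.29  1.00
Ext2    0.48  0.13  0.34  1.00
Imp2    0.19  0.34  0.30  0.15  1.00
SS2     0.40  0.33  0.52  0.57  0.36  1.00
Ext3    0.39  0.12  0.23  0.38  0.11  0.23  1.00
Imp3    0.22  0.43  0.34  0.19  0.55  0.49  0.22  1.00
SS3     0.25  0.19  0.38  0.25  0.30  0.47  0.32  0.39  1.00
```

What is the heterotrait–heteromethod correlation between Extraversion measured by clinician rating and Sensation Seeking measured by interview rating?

Different traits and methods: r(Ext2, SS3) = 0.25.

0.25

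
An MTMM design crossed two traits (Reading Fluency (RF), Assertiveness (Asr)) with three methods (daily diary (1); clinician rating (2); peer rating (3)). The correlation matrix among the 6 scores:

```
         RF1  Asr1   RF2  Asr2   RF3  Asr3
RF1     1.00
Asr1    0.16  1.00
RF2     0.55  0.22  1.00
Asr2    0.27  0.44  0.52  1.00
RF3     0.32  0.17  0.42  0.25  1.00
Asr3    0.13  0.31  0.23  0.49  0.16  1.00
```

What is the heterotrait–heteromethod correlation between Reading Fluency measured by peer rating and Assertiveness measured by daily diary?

Different traits and methods: r(RF3, Asr1) = 0.17.

0.17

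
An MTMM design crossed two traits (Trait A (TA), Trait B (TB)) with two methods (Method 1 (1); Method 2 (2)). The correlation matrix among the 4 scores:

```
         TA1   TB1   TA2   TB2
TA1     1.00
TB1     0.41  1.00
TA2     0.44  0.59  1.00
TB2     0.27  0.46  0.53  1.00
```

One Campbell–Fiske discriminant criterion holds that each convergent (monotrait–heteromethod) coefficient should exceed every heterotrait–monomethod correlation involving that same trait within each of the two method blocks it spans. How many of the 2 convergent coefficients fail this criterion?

Each convergent coefficient versus the relevant comparison correlations:
TA (methods 1·2): 0.44 vs {0.41, 0.53} → fail.
TB (methods 1·2): 0.46 vs {0.41, 0.53} → fail.
2 of 2 fail.

2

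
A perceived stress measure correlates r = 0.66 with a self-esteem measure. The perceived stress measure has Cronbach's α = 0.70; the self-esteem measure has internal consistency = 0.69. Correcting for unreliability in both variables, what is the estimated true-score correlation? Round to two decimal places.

r_true = r_obs / √(r_xx · r_yy) = 0.66 / √(0.70 × 0.69) = 0.66 / √0.4830 = 0.66 / 0.6950 ≈ 0.95.

0.95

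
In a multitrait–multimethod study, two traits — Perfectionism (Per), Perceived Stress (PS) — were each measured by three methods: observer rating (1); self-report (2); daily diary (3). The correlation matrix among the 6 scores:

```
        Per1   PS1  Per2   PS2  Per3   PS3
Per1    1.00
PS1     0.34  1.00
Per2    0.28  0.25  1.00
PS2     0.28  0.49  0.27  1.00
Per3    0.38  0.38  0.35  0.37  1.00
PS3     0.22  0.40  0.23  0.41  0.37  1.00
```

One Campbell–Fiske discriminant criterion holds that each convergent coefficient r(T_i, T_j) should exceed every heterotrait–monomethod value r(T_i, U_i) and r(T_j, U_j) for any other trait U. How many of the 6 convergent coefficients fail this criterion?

2

Checking each validity diagonal entry against its comparison values:
Per (methods 1·2): 0.28 vs {0.34, 0.27} → fail.
Per (methods 1·3): 0.38 vs {0.34, 0.37} → pass.
Per (methods 2·3): 0.35 vs {0.27, 0.37} → fail.
PS (methods 1·2): 0.49 vs {0.34, 0.27} → pass.
PS (methods 1·3): 0.40 vs {0.34, 0.37} → pass.
PS (methods 2·3): 0.41 vs {0.27, 0.37} → pass.
2 of 6 fail.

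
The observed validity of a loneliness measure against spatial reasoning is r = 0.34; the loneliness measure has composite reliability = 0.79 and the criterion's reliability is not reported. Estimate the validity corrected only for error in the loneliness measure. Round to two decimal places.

Single correction: r_c = r_obs / √r_xx = 0.34 / √0.79 = 0.34 / 0.8888 ≈ 0.38.

0.38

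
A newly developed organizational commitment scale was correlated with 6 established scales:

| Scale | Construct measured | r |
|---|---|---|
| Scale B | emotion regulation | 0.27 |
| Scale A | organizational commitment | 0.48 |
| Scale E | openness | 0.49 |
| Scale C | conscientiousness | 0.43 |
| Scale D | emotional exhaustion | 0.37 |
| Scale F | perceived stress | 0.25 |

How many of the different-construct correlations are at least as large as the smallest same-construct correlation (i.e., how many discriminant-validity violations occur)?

1

Convergent (same construct = organizational commitment): Scale A.
Smallest convergent = 0.48. Discriminant values: 0.27, 0.49, 0.43, 0.37, 0.25; count ≥ 0.48 → 1.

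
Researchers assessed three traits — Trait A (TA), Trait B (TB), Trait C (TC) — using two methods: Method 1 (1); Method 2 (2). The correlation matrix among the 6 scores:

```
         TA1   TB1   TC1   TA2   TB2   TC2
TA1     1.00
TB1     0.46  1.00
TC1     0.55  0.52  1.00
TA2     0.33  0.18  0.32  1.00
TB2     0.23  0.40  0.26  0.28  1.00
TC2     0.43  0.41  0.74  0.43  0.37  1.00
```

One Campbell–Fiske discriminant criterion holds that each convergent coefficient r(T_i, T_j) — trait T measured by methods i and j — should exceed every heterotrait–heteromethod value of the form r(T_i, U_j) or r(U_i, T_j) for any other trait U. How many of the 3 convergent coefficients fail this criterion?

Each convergent coefficient versus the relevant comparison correlations:
TA (methods 1·2): 0.33 vs {0.23, 0.18, 0.43, 0.32} → fail.
TB (methods 1·2): 0.40 vs {0.18, 0.23, 0.41, 0.26} → fail.
TC (methods 1·2): 0.74 vs {0.32, 0.43, 0.26, 0.41} → pass.
2 of 3 fail.

2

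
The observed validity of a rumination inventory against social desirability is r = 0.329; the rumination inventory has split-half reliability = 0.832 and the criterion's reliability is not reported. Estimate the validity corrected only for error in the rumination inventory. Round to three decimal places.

0.361

Single correction: r_c = r_obs / √r_xx = 0.329 / √0.832 = 0.329 / 0.9121 ≈ 0.361.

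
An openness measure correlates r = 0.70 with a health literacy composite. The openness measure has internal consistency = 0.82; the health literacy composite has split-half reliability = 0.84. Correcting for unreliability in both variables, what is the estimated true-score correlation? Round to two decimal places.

r_true = r_obs / √(r_xx · r_yy) = 0.70 / √(0.82 × 0.84) = 0.70 / √0.6888 = 0.70 / 0.8299 ≈ 0.84.

0.84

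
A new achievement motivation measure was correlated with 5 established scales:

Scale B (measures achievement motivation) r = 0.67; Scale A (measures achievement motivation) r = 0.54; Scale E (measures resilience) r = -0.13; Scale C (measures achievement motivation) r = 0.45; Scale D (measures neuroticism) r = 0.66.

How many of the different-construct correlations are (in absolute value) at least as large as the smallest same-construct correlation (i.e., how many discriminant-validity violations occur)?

Convergent (same construct = achievement motivation): Scale B, Scale A, Scale C.
Smallest convergent = 0.45. Discriminant |r|: 0.13, 0.66; count ≥ 0.45 → 1.

1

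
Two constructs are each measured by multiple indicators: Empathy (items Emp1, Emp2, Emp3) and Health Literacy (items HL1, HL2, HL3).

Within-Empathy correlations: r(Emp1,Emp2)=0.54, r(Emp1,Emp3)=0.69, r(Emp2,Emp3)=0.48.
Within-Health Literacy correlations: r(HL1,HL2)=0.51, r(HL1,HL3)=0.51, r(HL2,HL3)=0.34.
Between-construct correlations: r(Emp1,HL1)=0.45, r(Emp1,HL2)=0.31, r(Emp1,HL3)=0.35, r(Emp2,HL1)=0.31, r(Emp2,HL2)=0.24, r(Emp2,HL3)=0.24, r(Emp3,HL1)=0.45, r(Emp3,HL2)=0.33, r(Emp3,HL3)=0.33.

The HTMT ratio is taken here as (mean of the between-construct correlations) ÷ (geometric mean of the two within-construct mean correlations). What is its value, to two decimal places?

0.66

Mean between = 3.01/9 = 0.3344.
Mean within-Emp = 1.71/3 = 0.5700; mean within-HL = 1.36/3 = 0.4533.
Geometric mean = √(0.5700 × 0.4533) = 0.5083.
HTMT = 0.3344 / 0.5083 = 0.66.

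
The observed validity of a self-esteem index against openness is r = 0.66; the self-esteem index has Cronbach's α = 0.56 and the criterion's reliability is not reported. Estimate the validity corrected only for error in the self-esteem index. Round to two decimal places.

Single correction: r_c = r_obs / √r_xx = 0.66 / √0.56 = 0.66 / 0.7483 ≈ 0.88.

0.88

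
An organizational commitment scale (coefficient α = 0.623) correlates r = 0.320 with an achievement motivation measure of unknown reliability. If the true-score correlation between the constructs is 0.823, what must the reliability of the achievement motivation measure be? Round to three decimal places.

0.243

r_true = r_obs / √(r_xx · r_yy) ⇒ 0.823 = 0.320 / √(0.623 · r_yy).
√(0.623 · r_yy) = 0.320 / 0.823 = 0.3888; 0.623 · r_yy = 0.1512; r_yy = 0.1512 / 0.623 ≈ 0.243.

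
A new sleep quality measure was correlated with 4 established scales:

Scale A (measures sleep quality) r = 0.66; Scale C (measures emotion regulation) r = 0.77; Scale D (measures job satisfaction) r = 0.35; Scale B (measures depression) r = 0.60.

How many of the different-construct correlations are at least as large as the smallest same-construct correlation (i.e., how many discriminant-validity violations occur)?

Convergent (same construct = sleep quality): Scale A.
Smallest convergent = 0.66. Discriminant values: 0.77, 0.35, 0.60; count ≥ 0.66 → 1.

1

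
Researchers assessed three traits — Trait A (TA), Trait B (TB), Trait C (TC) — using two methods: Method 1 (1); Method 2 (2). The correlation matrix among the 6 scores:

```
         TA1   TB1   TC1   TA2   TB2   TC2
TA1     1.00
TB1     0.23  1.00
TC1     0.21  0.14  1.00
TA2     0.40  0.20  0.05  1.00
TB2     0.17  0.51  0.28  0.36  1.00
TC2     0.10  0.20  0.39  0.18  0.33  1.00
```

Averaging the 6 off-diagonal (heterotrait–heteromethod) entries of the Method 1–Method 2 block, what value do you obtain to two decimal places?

0.17

HTHM values (method 1 × method 2): 0.17, 0.10, 0.20, 0.20, 0.05, 0.28; mean = 1.00/6 = 0.17.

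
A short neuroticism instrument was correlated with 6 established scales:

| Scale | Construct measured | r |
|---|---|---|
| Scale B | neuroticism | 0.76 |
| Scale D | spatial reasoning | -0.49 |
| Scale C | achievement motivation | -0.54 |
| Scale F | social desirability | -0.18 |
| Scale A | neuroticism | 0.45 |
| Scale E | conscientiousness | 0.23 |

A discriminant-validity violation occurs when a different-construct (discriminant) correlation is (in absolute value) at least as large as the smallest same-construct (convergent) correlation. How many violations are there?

2

Convergent (same construct = neuroticism): Scale B, Scale A.
Smallest convergent = 0.45. Discriminant |r|: 0.49, 0.54, 0.18, 0.23; count ≥ 0.45 → 2.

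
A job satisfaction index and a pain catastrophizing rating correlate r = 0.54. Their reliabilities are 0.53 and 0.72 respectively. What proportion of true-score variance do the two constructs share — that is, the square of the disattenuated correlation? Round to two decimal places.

Disattenuated r = 0.54 / √(0.53 × 0.72) = 0.54 / 0.6177 = 0.8742.
Shared true-score variance = 0.8742² = 0.7642 ≈ 0.76.

0.76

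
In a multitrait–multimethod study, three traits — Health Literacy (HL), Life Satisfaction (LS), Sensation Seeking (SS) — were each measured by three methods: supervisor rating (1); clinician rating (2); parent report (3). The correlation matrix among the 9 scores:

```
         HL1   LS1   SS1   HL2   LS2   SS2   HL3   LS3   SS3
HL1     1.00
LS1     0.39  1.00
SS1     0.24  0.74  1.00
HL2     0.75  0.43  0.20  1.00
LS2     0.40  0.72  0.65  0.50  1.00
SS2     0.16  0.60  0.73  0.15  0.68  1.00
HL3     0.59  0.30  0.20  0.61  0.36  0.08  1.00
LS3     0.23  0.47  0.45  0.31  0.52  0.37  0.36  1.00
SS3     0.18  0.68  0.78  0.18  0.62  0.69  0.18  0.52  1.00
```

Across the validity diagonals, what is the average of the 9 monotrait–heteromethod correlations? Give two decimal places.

0.65

Convergent values: 0.75, 0.59, 0.61, 0.72, 0.47, 0.52, 0.73, 0.78, 0.69; mean = 5.86/9 = 0.65.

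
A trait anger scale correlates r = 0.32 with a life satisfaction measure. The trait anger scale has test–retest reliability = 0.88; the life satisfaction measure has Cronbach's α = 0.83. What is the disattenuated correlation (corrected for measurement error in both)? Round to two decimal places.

0.37

r_true = r_obs / √(r_xx · r_yy) = 0.32 / √(0.88 × 0.83) = 0.32 / √0.7304 = 0.32 / 0.8546 ≈ 0.37.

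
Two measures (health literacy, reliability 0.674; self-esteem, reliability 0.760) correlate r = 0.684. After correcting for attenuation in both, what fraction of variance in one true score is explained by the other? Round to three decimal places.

0.913

Disattenuated r = 0.684 / √(0.674 × 0.760) = 0.684 / 0.7157 = 0.9557.
Shared true-score variance = 0.9557² = 0.9134 ≈ 0.913.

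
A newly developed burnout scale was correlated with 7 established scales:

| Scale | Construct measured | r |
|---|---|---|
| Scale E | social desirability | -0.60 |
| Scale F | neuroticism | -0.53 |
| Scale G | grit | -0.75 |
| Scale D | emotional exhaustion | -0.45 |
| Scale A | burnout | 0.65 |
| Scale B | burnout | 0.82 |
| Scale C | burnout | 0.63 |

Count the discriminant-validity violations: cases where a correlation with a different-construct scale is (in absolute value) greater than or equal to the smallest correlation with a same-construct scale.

Convergent (same construct = burnout): Scale A, Scale B, Scale C.
Smallest convergent = 0.63. Discriminant |r|: 0.60, 0.53, 0.75, 0.45; count ≥ 0.63 → 1.

1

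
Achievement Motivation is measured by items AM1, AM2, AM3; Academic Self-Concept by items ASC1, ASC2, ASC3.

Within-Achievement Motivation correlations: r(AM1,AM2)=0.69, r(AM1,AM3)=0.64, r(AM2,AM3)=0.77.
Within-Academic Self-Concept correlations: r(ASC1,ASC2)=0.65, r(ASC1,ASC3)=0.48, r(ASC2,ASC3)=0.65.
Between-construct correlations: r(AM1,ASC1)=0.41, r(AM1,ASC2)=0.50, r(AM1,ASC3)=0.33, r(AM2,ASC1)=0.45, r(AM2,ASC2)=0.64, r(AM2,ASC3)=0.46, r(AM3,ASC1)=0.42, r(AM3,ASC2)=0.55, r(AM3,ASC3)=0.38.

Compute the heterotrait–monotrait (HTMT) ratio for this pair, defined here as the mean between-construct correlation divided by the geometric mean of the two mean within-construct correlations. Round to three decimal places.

Mean between = 4.14/9 = 0.4600.
Mean within-AM = 2.10/3 = 0.7000; mean within-ASC = 1.78/3 = 0.5933.
Geometric mean = √(0.7000 × 0.5933) = 0.6444.
HTMT = 0.4600 / 0.6444 = 0.714.

0.714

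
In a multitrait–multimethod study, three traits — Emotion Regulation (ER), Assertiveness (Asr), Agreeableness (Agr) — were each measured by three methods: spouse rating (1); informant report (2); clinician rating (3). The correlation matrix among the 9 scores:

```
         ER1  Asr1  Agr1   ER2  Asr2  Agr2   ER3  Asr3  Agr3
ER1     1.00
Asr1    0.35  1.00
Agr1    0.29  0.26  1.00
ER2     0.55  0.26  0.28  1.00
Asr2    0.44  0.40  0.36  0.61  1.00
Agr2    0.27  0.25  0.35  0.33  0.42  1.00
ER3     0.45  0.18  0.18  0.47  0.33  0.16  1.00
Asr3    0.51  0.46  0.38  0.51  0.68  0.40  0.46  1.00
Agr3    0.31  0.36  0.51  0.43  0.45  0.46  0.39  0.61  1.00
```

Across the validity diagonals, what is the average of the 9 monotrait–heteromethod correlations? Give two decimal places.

0.48

Convergent values: 0.55, 0.45, 0.47, 0.40, 0.46, 0.68, 0.35, 0.51, 0.46; mean = 4.33/9 = 0.48.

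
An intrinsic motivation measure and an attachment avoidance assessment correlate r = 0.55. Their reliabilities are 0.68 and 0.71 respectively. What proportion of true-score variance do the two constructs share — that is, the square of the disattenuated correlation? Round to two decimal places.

0.63

Disattenuated r = 0.55 / √(0.68 × 0.71) = 0.55 / 0.6948 = 0.7916.
Shared true-score variance = 0.7916² = 0.6266 ≈ 0.63.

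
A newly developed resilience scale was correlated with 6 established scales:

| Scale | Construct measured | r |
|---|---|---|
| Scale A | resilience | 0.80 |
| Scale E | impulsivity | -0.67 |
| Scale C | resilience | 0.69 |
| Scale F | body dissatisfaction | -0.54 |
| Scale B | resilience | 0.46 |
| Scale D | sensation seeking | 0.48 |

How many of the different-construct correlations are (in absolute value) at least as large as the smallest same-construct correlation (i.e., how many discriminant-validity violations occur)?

Convergent (same construct = resilience): Scale A, Scale C, Scale B.
Smallest convergent = 0.46. Discriminant |r|: 0.67, 0.54, 0.48; count ≥ 0.46 → 3.

3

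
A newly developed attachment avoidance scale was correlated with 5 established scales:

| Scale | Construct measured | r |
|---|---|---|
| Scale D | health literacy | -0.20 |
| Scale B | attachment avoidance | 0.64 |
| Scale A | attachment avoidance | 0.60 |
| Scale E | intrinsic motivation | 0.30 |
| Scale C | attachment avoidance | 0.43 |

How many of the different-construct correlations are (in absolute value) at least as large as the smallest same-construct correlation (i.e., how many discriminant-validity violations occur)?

0

Convergent (same construct = attachment avoidance): Scale B, Scale A, Scale C.
Smallest convergent = 0.43. Discriminant |r|: 0.20, 0.30; count ≥ 0.43 → 0.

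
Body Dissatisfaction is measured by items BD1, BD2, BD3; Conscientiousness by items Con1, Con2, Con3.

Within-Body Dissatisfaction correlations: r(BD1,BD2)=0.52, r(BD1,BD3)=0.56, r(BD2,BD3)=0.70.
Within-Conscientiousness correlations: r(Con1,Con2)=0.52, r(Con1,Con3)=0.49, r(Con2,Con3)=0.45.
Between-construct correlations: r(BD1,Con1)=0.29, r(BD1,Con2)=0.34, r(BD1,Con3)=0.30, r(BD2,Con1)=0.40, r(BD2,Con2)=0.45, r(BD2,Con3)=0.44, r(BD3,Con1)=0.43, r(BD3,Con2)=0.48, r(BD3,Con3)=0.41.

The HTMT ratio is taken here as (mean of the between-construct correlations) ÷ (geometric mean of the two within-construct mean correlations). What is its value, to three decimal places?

0.732

Mean heterotrait r = 3.54/9 = 0.3933.
Mean within-BD = 1.78/3 = 0.5933; mean within-Con = 1.46/3 = 0.4867.
Geometric mean = √(0.5933 × 0.4867) = 0.5374.
HTMT = 0.3933 / 0.5374 = 0.732.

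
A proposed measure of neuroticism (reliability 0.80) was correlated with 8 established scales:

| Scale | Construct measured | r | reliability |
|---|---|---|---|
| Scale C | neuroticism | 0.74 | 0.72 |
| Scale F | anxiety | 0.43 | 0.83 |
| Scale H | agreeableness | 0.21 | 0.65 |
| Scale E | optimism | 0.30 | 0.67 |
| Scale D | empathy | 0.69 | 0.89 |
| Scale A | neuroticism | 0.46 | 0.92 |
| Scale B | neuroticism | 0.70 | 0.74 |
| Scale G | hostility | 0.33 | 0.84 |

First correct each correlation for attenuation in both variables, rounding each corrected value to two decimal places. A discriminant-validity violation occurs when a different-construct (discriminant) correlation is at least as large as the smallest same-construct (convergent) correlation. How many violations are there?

1

Disattenuated r (r / √(r_scale · r_new)):
  Scale C (conv): 0.74 / √(0.72·0.80) = 0.98
  Scale F (disc): 0.43 / √(0.83·0.80) = 0.53
  Scale H (disc): 0.21 / √(0.65·0.80) = 0.29
  Scale E (disc): 0.30 / √(0.67·0.80) = 0.41
  Scale D (disc): 0.69 / √(0.89·0.80) = 0.82
  Scale A (conv): 0.46 / √(0.92·0.80) = 0.54
  Scale B (conv): 0.70 / √(0.74·0.80) = 0.91
  Scale G (disc): 0.33 / √(0.84·0.80) = 0.40
Smallest convergent = 0.54. Discriminant values: 0.53, 0.29, 0.41, 0.82, 0.40; count ≥ 0.54 → 1.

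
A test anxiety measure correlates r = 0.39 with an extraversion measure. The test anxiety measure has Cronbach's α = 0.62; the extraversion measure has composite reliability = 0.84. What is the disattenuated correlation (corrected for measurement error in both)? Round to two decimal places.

0.54

r_true = r_obs / √(r_xx · r_yy) = 0.39 / √(0.62 × 0.84) = 0.39 / √0.5208 = 0.39 / 0.7217 ≈ 0.54.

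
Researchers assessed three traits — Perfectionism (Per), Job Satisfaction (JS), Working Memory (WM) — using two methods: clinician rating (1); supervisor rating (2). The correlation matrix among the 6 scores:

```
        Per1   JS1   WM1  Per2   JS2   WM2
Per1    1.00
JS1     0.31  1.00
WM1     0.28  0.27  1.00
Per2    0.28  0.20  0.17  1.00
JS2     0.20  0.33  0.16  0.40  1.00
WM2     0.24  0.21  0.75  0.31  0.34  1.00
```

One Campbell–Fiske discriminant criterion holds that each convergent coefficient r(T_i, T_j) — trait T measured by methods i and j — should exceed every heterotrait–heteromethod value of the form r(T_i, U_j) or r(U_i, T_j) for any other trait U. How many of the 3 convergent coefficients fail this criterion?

Each convergent coefficient versus the relevant comparison correlations:
Per (methods 1·2): 0.28 vs {0.20, 0.20, 0.24, 0.17} → pass.
JS (methods 1·2): 0.33 vs {0.20, 0.20, 0.21, 0.16} → pass.
WM (methods 1·2): 0.75 vs {0.17, 0.24, 0.16, 0.21} → pass.
0 of 3 fail.

0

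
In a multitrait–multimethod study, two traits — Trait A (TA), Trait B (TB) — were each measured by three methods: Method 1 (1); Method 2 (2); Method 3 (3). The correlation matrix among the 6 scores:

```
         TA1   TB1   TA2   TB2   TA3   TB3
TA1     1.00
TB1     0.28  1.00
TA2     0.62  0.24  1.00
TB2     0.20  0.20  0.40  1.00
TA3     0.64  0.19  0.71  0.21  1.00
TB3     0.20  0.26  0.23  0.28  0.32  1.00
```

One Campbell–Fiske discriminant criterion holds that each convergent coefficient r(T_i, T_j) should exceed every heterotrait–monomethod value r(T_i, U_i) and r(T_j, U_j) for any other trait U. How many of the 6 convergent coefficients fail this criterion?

Each convergent coefficient versus the relevant comparison correlations:
TA (methods 1·2): 0.62 vs {0.28, 0.40} → pass.
TA (methods 1·3): 0.64 vs {0.28, 0.32} → pass.
TA (methods 2·3): 0.71 vs {0.40, 0.32} → pass.
TB (methods 1·2): 0.20 vs {0.28, 0.40} → fail.
TB (methods 1·3): 0.26 vs {0.28, 0.32} → fail.
TB (methods 2·3): 0.28 vs {0.40, 0.32} → fail.
3 of 6 fail.

3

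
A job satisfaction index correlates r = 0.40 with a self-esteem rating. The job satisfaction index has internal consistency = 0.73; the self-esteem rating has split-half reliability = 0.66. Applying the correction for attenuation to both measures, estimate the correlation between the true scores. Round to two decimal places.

0.58

r_true = r_obs / √(r_xx · r_yy) = 0.40 / √(0.73 × 0.66) = 0.40 / √0.4818 = 0.40 / 0.6941 ≈ 0.58.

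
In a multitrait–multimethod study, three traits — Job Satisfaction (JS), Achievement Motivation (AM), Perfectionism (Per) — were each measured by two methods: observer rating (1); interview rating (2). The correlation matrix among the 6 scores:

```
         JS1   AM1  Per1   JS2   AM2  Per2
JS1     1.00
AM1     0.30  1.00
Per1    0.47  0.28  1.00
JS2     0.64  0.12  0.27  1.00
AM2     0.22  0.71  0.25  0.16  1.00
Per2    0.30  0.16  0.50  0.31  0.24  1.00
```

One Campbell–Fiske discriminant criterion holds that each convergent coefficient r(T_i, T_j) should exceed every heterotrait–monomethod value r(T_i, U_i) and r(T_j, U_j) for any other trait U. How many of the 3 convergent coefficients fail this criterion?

Convergent coefficients and their comparison sets:
JS (methods 1·2): 0.64 vs {0.30, 0.16, 0.47, 0.31} → pass.
AM (methods 1·2): 0.71 vs {0.30, 0.16, 0.28, 0.24} → pass.
Per (methods 1·2): 0.50 vs {0.47, 0.31, 0.28, 0.24} → pass.
0 of 3 fail.

0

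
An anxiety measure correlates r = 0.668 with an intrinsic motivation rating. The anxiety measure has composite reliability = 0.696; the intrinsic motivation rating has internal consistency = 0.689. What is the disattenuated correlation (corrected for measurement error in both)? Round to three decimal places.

r_true = r_obs / √(r_xx · r_yy) = 0.668 / √(0.696 × 0.689) = 0.668 / √0.479544 = 0.668 / 0.6925 ≈ 0.965.

0.965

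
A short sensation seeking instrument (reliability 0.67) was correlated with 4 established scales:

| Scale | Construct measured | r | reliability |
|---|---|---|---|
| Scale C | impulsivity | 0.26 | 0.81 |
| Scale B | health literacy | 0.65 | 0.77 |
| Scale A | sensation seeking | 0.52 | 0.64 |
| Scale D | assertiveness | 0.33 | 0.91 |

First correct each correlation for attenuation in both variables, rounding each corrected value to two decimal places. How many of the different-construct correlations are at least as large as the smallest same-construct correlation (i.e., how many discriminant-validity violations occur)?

Disattenuated r (r / √(r_scale · r_new)):
  Scale C (disc): 0.26 / √(0.81·0.67) = 0.35
  Scale B (disc): 0.65 / √(0.77·0.67) = 0.90
  Scale A (conv): 0.52 / √(0.64·0.67) = 0.79
  Scale D (disc): 0.33 / √(0.91·0.67) = 0.42
Smallest convergent = 0.79. Discriminant values: 0.35, 0.90, 0.42; count ≥ 0.79 → 1.

1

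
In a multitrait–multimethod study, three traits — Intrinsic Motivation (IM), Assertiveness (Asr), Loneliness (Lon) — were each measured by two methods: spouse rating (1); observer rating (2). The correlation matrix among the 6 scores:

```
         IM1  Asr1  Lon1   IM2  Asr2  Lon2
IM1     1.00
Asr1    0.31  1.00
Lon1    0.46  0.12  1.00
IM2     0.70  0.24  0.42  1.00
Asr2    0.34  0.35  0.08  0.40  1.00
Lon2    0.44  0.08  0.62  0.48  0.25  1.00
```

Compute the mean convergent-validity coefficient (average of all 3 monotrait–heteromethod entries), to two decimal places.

Convergent values: 0.70, 0.35, 0.62; mean = 1.67/3 = 0.56.

0.56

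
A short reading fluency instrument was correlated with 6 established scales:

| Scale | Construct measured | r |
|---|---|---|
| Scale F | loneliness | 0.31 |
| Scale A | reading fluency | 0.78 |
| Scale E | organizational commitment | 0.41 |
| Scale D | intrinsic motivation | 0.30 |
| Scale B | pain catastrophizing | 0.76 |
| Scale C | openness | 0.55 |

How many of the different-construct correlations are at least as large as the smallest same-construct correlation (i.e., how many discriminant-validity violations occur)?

0

Convergent (same construct = reading fluency): Scale A.
Smallest convergent = 0.78. Discriminant values: 0.31, 0.41, 0.30, 0.76, 0.55; count ≥ 0.78 → 0.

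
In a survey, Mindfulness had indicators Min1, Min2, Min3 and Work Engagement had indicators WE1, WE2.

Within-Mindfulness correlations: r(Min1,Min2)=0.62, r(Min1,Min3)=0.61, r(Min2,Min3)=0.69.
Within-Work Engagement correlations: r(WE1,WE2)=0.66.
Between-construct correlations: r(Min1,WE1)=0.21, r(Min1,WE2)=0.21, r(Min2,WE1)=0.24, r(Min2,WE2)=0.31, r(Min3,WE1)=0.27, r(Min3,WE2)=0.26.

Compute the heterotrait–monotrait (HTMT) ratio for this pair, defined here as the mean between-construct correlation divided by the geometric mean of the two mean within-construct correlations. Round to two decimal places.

Mean between = 1.50/6 = 0.2500.
Mean within-Min = 1.92/3 = 0.6400; mean within-WE = 0.66/1 = 0.6600.
Geometric mean = √(0.6400 × 0.6600) = 0.6499.
HTMT = 0.2500 / 0.6499 = 0.38.

0.38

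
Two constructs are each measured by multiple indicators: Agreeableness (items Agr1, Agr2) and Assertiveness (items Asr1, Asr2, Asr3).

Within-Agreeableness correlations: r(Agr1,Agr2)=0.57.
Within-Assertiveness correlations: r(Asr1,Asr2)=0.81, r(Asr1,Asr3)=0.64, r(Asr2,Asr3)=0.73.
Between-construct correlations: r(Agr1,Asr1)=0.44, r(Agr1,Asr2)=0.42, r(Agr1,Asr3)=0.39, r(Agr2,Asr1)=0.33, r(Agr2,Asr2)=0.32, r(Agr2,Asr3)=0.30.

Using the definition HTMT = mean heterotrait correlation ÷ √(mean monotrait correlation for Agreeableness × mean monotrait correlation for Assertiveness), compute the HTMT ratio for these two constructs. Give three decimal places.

0.570

Mean between = 2.20/6 = 0.3667.
Mean within-Agr = 0.57/1 = 0.5700; mean within-Asr = 2.18/3 = 0.7267.
Geometric mean = √(0.5700 × 0.7267) = 0.6436.
HTMT = 0.3667 / 0.6436 = 0.570.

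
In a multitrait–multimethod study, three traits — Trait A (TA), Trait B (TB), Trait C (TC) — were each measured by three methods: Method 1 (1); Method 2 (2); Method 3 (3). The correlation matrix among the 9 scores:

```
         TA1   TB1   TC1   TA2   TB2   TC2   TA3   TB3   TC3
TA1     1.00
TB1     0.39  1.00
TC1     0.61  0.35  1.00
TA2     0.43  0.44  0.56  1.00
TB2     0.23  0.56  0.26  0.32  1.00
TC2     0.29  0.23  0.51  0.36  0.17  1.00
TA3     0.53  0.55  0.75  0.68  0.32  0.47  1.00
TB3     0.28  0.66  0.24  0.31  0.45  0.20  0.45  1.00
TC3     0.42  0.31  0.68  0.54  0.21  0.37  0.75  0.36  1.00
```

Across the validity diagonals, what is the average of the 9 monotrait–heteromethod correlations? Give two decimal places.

Convergent values: 0.43, 0.53, 0.68, 0.56, 0.66, 0.45, 0.51, 0.68, 0.37; mean = 4.87/9 = 0.54.

0.54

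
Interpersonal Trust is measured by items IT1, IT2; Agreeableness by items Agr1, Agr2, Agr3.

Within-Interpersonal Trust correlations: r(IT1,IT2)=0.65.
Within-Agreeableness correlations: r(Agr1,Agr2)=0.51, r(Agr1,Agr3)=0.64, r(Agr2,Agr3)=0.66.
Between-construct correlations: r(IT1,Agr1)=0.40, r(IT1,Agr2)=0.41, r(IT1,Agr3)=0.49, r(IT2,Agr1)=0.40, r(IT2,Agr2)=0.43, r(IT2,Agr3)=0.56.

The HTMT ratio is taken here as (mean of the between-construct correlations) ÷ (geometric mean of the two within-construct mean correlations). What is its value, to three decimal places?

Between-construct mean = 2.69/6 = 0.4483.
Mean within-IT = 0.65/1 = 0.6500; mean within-Agr = 1.81/3 = 0.6033.
Geometric mean = √(0.6500 × 0.6033) = 0.6262.
HTMT = 0.4483 / 0.6262 = 0.716.

0.716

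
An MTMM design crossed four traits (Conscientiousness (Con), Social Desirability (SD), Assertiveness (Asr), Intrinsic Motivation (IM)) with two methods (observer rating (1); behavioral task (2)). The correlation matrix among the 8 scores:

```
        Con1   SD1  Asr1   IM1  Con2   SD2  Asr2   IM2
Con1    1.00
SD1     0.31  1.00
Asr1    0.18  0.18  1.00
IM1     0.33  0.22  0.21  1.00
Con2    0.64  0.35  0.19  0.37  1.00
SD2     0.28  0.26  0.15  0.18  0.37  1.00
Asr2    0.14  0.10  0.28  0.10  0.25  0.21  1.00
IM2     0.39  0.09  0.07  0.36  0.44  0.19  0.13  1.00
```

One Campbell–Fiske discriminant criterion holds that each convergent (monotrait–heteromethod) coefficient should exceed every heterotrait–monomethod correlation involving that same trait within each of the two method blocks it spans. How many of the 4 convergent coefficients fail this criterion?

2

Checking each validity diagonal entry against its comparison values:
Con (methods 1·2): 0.64 vs {0.31, 0.37, 0.18, 0.25, 0.33, 0.44} → pass.
SD (methods 1·2): 0.26 vs {0.31, 0.37, 0.18, 0.21, 0.22, 0.19} → fail.
Asr (methods 1·2): 0.28 vs {0.18, 0.25, 0.18, 0.21, 0.21, 0.13} → pass.
IM (methods 1·2): 0.36 vs {0.33, 0.44, 0.22, 0.19, 0.21, 0.13} → fail.
2 of 4 fail.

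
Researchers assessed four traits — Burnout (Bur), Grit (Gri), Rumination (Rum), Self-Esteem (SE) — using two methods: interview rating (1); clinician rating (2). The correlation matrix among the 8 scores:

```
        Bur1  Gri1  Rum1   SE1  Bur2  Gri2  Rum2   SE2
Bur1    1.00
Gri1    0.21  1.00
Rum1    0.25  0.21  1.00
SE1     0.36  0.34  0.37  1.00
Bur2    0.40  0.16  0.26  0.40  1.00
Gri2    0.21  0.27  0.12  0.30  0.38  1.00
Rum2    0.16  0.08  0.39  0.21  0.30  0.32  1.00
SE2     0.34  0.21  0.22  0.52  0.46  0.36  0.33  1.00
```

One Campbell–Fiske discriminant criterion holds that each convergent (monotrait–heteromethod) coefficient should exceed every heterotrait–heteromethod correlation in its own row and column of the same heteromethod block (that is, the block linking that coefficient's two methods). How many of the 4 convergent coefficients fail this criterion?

Checking each validity diagonal entry against its comparison values:
Bur (methods 1·2): 0.40 vs {0.21, 0.16, 0.16, 0.26, 0.34, 0.40} → fail.
Gri (methods 1·2): 0.27 vs {0.16, 0.21, 0.08, 0.12, 0.21, 0.30} → fail.
Rum (methods 1·2): 0.39 vs {0.26, 0.16, 0.12, 0.08, 0.22, 0.21} → pass.
SE (methods 1·2): 0.52 vs {0.40, 0.34, 0.30, 0.21, 0.21, 0.22} → pass.
2 of 4 fail.

2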